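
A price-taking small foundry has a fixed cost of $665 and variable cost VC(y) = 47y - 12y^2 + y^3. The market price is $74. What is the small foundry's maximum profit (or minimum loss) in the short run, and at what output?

AVC = 47 - 12y + y^2; min AVC = $11 at y = 6. Since P = $74 ≥ min AVC, the firm produces.
With MC = 47 - 24y + 3y^2, P = MC on the upward-sloping part at y* = 9.
TR = 74·9 = 666. TC = 665 + 180 = 845. Profit = 666 − 845 = -$179.
By producing, the firm covers all variable cost plus $486 of fixed cost; shutting down would lose the full $665.

Profit = -$179 at y = 9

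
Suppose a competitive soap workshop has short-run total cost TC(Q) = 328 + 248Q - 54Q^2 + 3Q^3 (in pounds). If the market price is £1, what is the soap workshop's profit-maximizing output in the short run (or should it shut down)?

Shut down

Variable cost is VC = 248Q - 54Q^2 + 3Q^3, so AVC = VC/Q = 248 - 54Q + 3Q^2 and MC = dTC/dQ = 248 - 108Q + 9Q^2.
The AVC parabola has its vertex at Q = 54/6 = 9, where AVC = 248 - 54·9 + 3·9^2 = £5.
Since P = £1 < min AVC = £5, price fails to cover variable cost at any output.
Shutting down limits the loss to fixed cost, £328.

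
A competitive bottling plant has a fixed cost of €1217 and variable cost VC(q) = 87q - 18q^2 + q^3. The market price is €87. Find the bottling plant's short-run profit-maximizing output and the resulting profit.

Profit = -€353 at q = 12

AVC = 87 - 18q + q^2; min AVC = €6 at q = 9. Since P = €87 ≥ min AVC, the firm produces.
MC = 87 - 36q + 3q^2. Setting P = MC and taking the root on the rising branch gives q* = 12.
TR = 87·12 = 1044. TC = 1217 + 180 = 1397. Profit = 1044 − 1397 = -€353.
By producing, the firm covers all variable cost plus €864 of fixed cost; shutting down would lose the full €1217.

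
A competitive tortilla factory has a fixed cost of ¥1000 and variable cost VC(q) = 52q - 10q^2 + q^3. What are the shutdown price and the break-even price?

Shutdown price = ¥27; break-even price = ¥152

AVC = 52 - 10q + q^2; minimized at q = 5, giving min AVC = ¥27. That is the shutdown price.
ATC = 1000/q + 52 - 10q + q^2. Setting dATC/dq = −1000/q^2 − 10 + 2q = 0 gives q = 10 (since 2·10^3 − 10·10^2 = 1000).
min ATC = 1000/10 + 52 − 10·10 + 10^2 = ¥152. That is the break-even price.
For ¥27 ≤ P < ¥152 the firm produces at a loss; below ¥27 it shuts down.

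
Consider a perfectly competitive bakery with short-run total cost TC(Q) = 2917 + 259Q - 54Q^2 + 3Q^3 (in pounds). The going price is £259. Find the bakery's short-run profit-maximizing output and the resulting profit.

Profit = -£325 at Q = 12

AVC = 259 - 54Q + 3Q^2; min AVC = £16 at Q = 9. Since P = £259 ≥ min AVC, the firm produces.
MC = 259 - 108Q + 9Q^2. Setting P = MC and taking the root on the rising branch gives Q* = 12.
TR = 259·12 = 3108. TC = 2917 + 516 = 3433. Profit = 3108 − 3433 = -£325.
By producing, the firm covers all variable cost plus £2592 of fixed cost; shutting down would lose the full £2917.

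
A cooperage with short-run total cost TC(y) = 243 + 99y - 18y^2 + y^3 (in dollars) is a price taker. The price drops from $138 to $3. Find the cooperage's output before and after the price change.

MC = 99 - 36y + 3y^2; the shutdown threshold is min AVC = $18 (at y = 9).
At P = $138 ≥ min AVC, set P = MC on the rising branch: y = 13.
At P = $3 < min AVC = $18, price no longer covers variable cost at any output, so the firm shuts down: y = 0.

Output falls from 13 to 0 (the firm shuts down)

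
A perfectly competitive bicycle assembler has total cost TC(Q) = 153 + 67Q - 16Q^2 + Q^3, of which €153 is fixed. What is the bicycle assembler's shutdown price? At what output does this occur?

The firm shuts down when price falls below the minimum of average variable cost. AVC = VC/Q = 67 - 16Q + Q^2.
At the minimum of AVC, MC = AVC. MC = 67 - 32Q + 3Q^2; setting MC = AVC gives 2Q^2 - 16Q = 0, so Q = 8. min AVC = 3.
For P < €3 the firm produces nothing.

€3 per unit, at Q = 8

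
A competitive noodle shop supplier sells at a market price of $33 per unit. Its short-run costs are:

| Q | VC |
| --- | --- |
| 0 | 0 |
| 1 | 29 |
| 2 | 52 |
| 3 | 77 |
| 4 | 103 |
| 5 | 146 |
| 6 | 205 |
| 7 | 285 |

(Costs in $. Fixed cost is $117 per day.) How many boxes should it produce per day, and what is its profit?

Q = 4; profit = -$88

Tabulate TR − TC: Q=0: -117; Q=1: -113; Q=2: -103; Q=3: -95; Q=4: -88; Q=5: -98; Q=6: -124; Q=7: -171.
Profit is maximized at Q = 4. AVC there is 103/4 = $25.75 ≤ P, so producing beats shutting down (which would give -$117).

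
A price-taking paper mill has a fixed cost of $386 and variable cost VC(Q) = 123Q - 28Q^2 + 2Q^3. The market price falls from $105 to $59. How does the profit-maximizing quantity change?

Output falls from 9 to 8

MC = 123 - 56Q + 6Q^2; the shutdown threshold is min AVC = $25 (at Q = 7).
At P = $105 ≥ min AVC, set P = MC on the rising branch: Q = 9.
At P = $59 ≥ min AVC, set P = MC: Q = 8. The firm stays open but cuts output.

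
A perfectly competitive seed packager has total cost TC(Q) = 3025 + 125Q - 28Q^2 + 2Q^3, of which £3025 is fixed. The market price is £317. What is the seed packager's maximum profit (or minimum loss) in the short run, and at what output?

Profit = -£145 at Q = 12

AVC = 125 - 28Q + 2Q^2; min AVC = £27 at Q = 7. Since P = £317 ≥ min AVC, the firm produces.
MC = 125 - 56Q + 6Q^2. Setting P = MC and taking the root on the rising branch gives Q* = 12.
TR = 317·12 = 3804. TC = 3025 + 924 = 3949. Profit = 3804 − 3949 = -£145.
By producing, the firm covers all variable cost plus £2880 of fixed cost; shutting down would lose the full £3025.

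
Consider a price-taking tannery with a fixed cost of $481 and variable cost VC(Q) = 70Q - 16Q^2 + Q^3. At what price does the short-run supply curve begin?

The firm shuts down when price falls below the minimum of average variable cost. AVC = VC/Q = 70 - 16Q + Q^2.
dAVC/dQ = -16 + 2Q = 0 gives Q = 8. min AVC = 70 - 16·8 + 8^2 = 6.
The firm shuts down for any P below $6.

$6 per unit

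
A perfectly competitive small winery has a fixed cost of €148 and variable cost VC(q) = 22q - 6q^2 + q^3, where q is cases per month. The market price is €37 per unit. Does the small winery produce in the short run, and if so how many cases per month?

Variable cost is VC = 22q - 6q^2 + q^3, so AVC = VC/q = 22 - 6q + q^2 and MC = dTC/dq = 22 - 12q + 3q^2.
AVC is minimized where dAVC/dq = -6 + 2q = 0, at q = 3; min AVC = 22 - 6·3 + 3^2 = €13.
P = €37 exceeds min AVC = €13, so the firm stays open.
P = MC gives -15 - 12q + 3q^2 = 0, with roots -1 and 5. Take the larger (rising MC): q* = 5.
Check: AVC at q = 5 is €17 ≤ P, so revenue covers variable cost.
Profit = P·q − TC = 37·5 − 233 = -€48, a loss, but smaller than the €148 fixed cost the firm would lose by shutting down.

Produce at q = 5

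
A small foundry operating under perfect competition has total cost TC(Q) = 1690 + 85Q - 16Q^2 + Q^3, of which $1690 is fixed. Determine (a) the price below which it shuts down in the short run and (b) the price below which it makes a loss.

Shutdown price = $21; break-even price = $176

AVC = 85 - 16Q + Q^2; minimized at Q = 8, giving min AVC = $21. That is the shutdown price.
ATC = 1690/Q + 85 - 16Q + Q^2. Setting dATC/dQ = −1690/Q^2 − 16 + 2Q = 0 gives Q = 13 (since 2·13^3 − 16·13^2 = 1690).
min ATC = 1690/13 + 85 − 16·13 + 13^2 = $176. That is the break-even price.
For $21 ≤ P < $176 the firm produces at a loss; below $21 it shuts down.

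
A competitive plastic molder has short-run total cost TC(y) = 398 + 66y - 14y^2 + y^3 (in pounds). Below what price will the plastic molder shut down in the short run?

£17 per unit

The shutdown price is the minimum of AVC. VC = 66y - 14y^2 + y^3, so AVC = 66 - 14y + y^2.
dAVC/dy = -14 + 2y = 0 gives y = 7. min AVC = 66 - 14·7 + 7^2 = 17.
The firm shuts down for any P below £17.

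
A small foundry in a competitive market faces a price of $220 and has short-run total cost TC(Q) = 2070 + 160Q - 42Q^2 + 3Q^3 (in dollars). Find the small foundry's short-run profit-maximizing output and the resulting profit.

Profit = -$270 at Q = 10

AVC = 160 - 42Q + 3Q^2; min AVC = $13 at Q = 7. Since P = $220 ≥ min AVC, the firm produces.
MC = 160 - 84Q + 9Q^2. Setting P = MC and taking the root on the rising branch gives Q* = 10.
TR = 220·10 = 2200. TC = 2070 + 400 = 2470. Profit = 2200 − 2470 = -$270.
Shutting down would mean losing the fixed cost of $2070, so operating at a loss of $270 is better by $1800.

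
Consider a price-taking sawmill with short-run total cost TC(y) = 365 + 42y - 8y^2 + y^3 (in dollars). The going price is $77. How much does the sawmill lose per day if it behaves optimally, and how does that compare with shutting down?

Profit = -$71 at y = 7

AVC = 42 - 8y + y^2 has its minimum $26 at y = 4; price $77 clears that bar, so the firm operates.
MC = 42 - 16y + 3y^2. Setting P = MC and taking the root on the rising branch gives y* = 7.
TR = 77·7 = 539. TC = 365 + 245 = 610. Profit = 539 − 610 = -$71.
That loss of $71 beats the $365 the firm would lose by shutting down; producing recovers $294 of fixed cost.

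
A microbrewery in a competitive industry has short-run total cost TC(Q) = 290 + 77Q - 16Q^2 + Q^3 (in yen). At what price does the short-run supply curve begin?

¥13 per unit

Short-run supply begins at min AVC. From VC = 77Q - 16Q^2 + Q^3, AVC = 77 - 16Q + Q^2.
dAVC/dQ = -16 + 2Q = 0 gives Q = 8. min AVC = 77 - 16·8 + 8^2 = 13.
The firm shuts down for any P below ¥13.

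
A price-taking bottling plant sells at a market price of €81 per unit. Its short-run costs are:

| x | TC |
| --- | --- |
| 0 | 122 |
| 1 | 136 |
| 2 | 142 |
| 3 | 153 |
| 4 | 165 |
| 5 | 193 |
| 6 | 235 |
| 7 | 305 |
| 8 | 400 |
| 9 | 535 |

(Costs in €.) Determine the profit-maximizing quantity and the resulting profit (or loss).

Compute π = P·x − TC at each output: x=0: -122; x=1: -55; x=2: 20; x=3: 90; x=4: 159; x=5: 212; x=6: 251; x=7: 262; x=8: 248; x=9: 194.
Profit is maximized at x = 7. AVC there is 183/7 = €26.14 ≤ P, so producing beats shutting down (which would give -€122).

x = 7; profit = €262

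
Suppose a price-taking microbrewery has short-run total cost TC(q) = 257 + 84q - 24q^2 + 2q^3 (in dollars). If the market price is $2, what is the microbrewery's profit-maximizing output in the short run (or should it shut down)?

Shut down

From TC, MC = TC'(q) = 84 - 48q + 6q^2 and AVC = VC/q = 84 - 24q + 2q^2.
AVC is minimized where dAVC/dq = -24 + 4q = 0, at q = 6; min AVC = 84 - 24·6 + 2·6^2 = $12.
P = $2 lies below min AVC = $12; no output level covers variable cost.
The firm minimizes its loss by shutting down and losing only its fixed cost of $257.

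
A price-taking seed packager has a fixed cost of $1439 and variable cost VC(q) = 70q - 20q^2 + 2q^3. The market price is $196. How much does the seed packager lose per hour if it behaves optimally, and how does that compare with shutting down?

Profit = -$143 at q = 9

AVC = 70 - 20q + 2q^2; min AVC = $20 at q = 5. Since P = $196 ≥ min AVC, the firm produces.
With MC = 70 - 40q + 6q^2, P = MC on the upward-sloping part at q* = 9.
TR = 196·9 = 1764. TC = 1439 + 468 = 1907. Profit = 1764 − 1907 = -$143.
That loss of $143 beats the $1439 the firm would lose by shutting down; producing recovers $1296 of fixed cost.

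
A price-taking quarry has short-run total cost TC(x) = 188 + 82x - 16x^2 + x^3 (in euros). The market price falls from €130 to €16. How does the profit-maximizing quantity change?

Output falls from 12 to 0 (the firm shuts down)

MC = 82 - 32x + 3x^2; the shutdown threshold is min AVC = €18 (at x = 8).
With P = €130 above the shutdown price, P = MC gives x = 12.
At P = €16 < min AVC = €18, price no longer covers variable cost at any output, so the firm shuts down: x = 0.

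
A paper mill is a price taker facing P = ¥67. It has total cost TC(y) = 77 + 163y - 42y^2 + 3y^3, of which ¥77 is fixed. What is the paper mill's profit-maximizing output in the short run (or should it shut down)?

Produce at y = 8

Strip out fixed cost: VC = 163y - 42y^2 + 3y^3. Then AVC = 163 - 42y + 3y^2 and MC = 163 - 84y + 9y^2.
AVC hits its minimum where MC = AVC, at y = 7, giving min AVC = 163 - 42·7 + 3·7^2 = ¥16.
Since P = ¥67 ≥ min AVC = ¥16, price covers variable cost and the firm should produce.
P = MC gives 96 - 84y + 9y^2 = 0, with roots 4/3 and 8. Take the larger (rising MC): y* = 8.
Check: AVC at y = 8 is ¥19 ≤ P, so revenue covers variable cost.
Profit = P·y − TC = 67·8 − 229 = ¥307.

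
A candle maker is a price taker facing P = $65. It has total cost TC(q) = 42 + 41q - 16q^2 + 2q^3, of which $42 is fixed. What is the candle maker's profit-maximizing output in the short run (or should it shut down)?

Variable cost is VC = 41q - 16q^2 + 2q^3, so AVC = VC/q = 41 - 16q + 2q^2 and MC = dTC/dq = 41 - 32q + 6q^2.
The AVC parabola has its vertex at q = 16/4 = 4, where AVC = 41 - 16·4 + 2·4^2 = $9.
Since P = $65 ≥ min AVC = $9, price covers variable cost and the firm should produce.
P = MC gives -24 - 32q + 6q^2 = 0, with roots -2/3 and 6. Take the larger (rising MC): q* = 6.
Check: AVC at q = 6 is $17 ≤ P, so revenue covers variable cost.
Profit = P·q − TC = 65·6 − 144 = $246.

Produce at q = 6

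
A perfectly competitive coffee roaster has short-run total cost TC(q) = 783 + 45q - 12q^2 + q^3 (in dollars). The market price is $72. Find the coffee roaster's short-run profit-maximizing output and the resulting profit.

AVC = 45 - 12q + q^2 has its minimum $9 at q = 6; price $72 clears that bar, so the firm operates.
MC = 45 - 24q + 3q^2. Setting P = MC and taking the root on the rising branch gives q* = 9.
TR = 72·9 = 648. TC = 783 + 162 = 945. Profit = 648 − 945 = -$297.
That loss of $297 beats the $783 the firm would lose by shutting down; producing recovers $486 of fixed cost.

Profit = -$297 at q = 9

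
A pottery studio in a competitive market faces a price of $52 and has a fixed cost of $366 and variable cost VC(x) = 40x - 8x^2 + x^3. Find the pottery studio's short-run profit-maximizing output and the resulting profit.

Profit = -$222 at x = 6

AVC = 40 - 8x + x^2 has its minimum $24 at x = 4; price $52 clears that bar, so the firm operates.
With MC = 40 - 16x + 3x^2, P = MC on the upward-sloping part at x* = 6.
TR = 52·6 = 312. TC = 366 + 168 = 534. Profit = 312 − 534 = -$222.
Shutting down would mean losing the fixed cost of $366, so operating at a loss of $222 is better by $144.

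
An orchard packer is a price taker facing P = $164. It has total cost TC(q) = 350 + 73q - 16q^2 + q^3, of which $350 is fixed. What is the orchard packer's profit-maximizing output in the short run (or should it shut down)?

Produce at q = 13

Strip out fixed cost: VC = 73q - 16q^2 + q^3. Then AVC = 73 - 16q + q^2 and MC = 73 - 32q + 3q^2.
AVC is minimized where dAVC/dq = -16 + 2q = 0, at q = 8; min AVC = 73 - 16·8 + 8^2 = $9.
Since P = $164 ≥ min AVC = $9, price covers variable cost and the firm should produce.
Set P = MC: 164 = 73 - 32q + 3q^2 → -91 - 32q + 3q^2 = 0. The roots are q = -7/3 and q = 13; the profit-maximizing output is on the rising part of MC, so q* = 13.
Check: AVC at q = 13 is $34 ≤ P, so revenue covers variable cost.
Profit = P·q − TC = 164·13 − 792 = $1340.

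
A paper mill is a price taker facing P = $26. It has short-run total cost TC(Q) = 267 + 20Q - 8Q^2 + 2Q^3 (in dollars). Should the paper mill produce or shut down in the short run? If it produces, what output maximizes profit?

Produce at Q = 3

From TC, MC = TC'(Q) = 20 - 16Q + 6Q^2 and AVC = VC/Q = 20 - 8Q + 2Q^2.
AVC hits its minimum where MC = AVC, at Q = 2, giving min AVC = 20 - 8·2 + 2·2^2 = $12.
Since P = $26 ≥ min AVC = $12, price covers variable cost and the firm should produce.
P = MC gives -6 - 16Q + 6Q^2 = 0, with roots -1/3 and 3. Take the larger (rising MC): Q* = 3.
Check: AVC at Q = 3 is $14 ≤ P, so revenue covers variable cost.
Profit = P·Q − TC = 26·3 − 309 = -$231, a loss, but smaller than the $267 fixed cost the firm would lose by shutting down.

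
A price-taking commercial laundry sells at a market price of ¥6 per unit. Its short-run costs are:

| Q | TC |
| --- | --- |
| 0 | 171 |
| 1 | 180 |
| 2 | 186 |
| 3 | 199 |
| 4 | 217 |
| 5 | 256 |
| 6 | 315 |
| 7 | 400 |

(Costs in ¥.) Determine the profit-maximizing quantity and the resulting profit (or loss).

Q = 0 (shut down); profit = -¥171

Tabulate TR − TC: Q=0: -171; Q=1: -174; Q=2: -174; Q=3: -181; Q=4: -193; Q=5: -226; Q=6: -279; Q=7: -358.
Profit is highest at Q = 0. Equivalently, the lowest AVC in the table is 15/2 ≈ ¥7.50 at Q = 2, and P = ¥6 falls below it — price never covers variable cost, so the firm shuts down and loses only its fixed cost.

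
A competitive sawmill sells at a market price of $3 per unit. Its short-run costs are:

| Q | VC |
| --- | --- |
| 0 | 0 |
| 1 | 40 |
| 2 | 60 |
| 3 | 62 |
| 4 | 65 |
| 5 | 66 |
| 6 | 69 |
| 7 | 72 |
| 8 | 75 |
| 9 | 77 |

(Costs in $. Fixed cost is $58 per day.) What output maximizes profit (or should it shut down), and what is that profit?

Profit at each row (π = 3Q − TC): Q=0: -58; Q=1: -95; Q=2: -112; Q=3: -111; Q=4: -111; Q=5: -109; Q=6: -109; Q=7: -109; Q=8: -109; Q=9: -108.
Profit is highest at Q = 0. Equivalently, the lowest AVC in the table is 77/9 ≈ $8.56 at Q = 9, and P = $3 falls below it — price never covers variable cost, so the firm shuts down and loses only its fixed cost.

Q = 0 (shut down); profit = -$58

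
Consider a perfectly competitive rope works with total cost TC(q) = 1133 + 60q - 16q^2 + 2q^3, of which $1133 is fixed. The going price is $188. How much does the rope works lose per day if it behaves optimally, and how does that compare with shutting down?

AVC = 60 - 16q + 2q^2; min AVC = $28 at q = 4. Since P = $188 ≥ min AVC, the firm produces.
With MC = 60 - 32q + 6q^2, P = MC on the upward-sloping part at q* = 8.
TR = 188·8 = 1504. TC = 1133 + 480 = 1613. Profit = 1504 − 1613 = -$109.
That loss of $109 beats the $1133 the firm would lose by shutting down; producing recovers $1024 of fixed cost.

Profit = -$109 at q = 8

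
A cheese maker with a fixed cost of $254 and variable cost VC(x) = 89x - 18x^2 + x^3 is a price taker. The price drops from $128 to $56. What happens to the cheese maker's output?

AVC = 89 - 18x + x^2, minimized at x = 9 where min AVC = $8. MC = 89 - 36x + 3x^2.
With P = $128 above the shutdown price, P = MC gives x = 13.
At P = $56 ≥ min AVC, set P = MC: x = 11. The firm stays open but cuts output.

Output falls from 13 to 11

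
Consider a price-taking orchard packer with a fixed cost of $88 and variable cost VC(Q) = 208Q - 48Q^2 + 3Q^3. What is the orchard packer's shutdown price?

$16 per unit

The firm shuts down when price falls below the minimum of average variable cost. AVC = VC/Q = 208 - 48Q + 3Q^2.
dAVC/dQ = -48 + 6Q = 0 gives Q = 8. min AVC = 208 - 48·8 + 3·8^2 = 16.
The firm shuts down for any P below $16.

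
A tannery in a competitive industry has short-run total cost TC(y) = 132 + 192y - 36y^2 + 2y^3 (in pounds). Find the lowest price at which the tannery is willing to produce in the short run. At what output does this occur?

£30 per unit, at y = 9

The firm shuts down when price falls below the minimum of average variable cost. AVC = VC/y = 192 - 36y + 2y^2.
At the minimum of AVC, MC = AVC. MC = 192 - 72y + 6y^2; setting MC = AVC gives 4y^2 - 36y = 0, so y = 9. min AVC = 30.
For P < £30 the firm produces nothing.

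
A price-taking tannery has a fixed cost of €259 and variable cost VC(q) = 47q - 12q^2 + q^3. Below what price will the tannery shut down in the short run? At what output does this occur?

The firm shuts down when price falls below the minimum of average variable cost. AVC = VC/q = 47 - 12q + q^2.
At the minimum of AVC, MC = AVC. MC = 47 - 24q + 3q^2; setting MC = AVC gives 2q^2 - 12q = 0, so q = 6. min AVC = 11.
The firm shuts down for any P below €11.

€11 per unit, at q = 6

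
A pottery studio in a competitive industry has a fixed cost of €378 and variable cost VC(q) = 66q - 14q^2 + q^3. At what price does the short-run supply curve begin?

The shutdown price is the minimum of AVC. VC = 66q - 14q^2 + q^3, so AVC = 66 - 14q + q^2.
At the minimum of AVC, MC = AVC. MC = 66 - 28q + 3q^2; setting MC = AVC gives 2q^2 - 14q = 0, so q = 7. min AVC = 17.
So the shutdown price is €17.

€17 per unit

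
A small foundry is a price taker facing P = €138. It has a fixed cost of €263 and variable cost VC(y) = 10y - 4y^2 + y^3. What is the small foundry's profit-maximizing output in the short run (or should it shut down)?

From TC, MC = TC'(y) = 10 - 8y + 3y^2 and AVC = VC/y = 10 - 4y + y^2.
AVC hits its minimum where MC = AVC, at y = 2, giving min AVC = 10 - 4·2 + 2^2 = €6.
P = €138 exceeds min AVC = €6, so the firm stays open.
Solving P = MC: -128 - 8y + 3y^2 = 0 ⇒ y = -16/3 or 8. On the upward-sloping branch, y* = 8.
Check: AVC at y = 8 is €42 ≤ P, so revenue covers variable cost.
Profit = P·y − TC = 138·8 − 599 = €505.

Produce at y = 8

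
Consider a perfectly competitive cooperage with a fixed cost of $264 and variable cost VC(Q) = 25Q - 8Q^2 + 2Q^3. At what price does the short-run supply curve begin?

The shutdown price is the minimum of AVC. VC = 25Q - 8Q^2 + 2Q^3, so AVC = 25 - 8Q + 2Q^2.
At the minimum of AVC, MC = AVC. MC = 25 - 16Q + 6Q^2; setting MC = AVC gives 4Q^2 - 8Q = 0, so Q = 2. min AVC = 17.
The firm shuts down for any P below $17.

$17 per unit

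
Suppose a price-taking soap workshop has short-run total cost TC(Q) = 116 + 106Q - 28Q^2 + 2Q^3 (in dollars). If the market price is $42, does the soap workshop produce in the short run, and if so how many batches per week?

Strip out fixed cost: VC = 106Q - 28Q^2 + 2Q^3. Then AVC = 106 - 28Q + 2Q^2 and MC = 106 - 56Q + 6Q^2.
AVC hits its minimum where MC = AVC, at Q = 7, giving min AVC = 106 - 28·7 + 2·7^2 = $8.
Since P = $42 ≥ min AVC = $8, price covers variable cost and the firm should produce.
P = MC gives 64 - 56Q + 6Q^2 = 0, with roots 4/3 and 8. Take the larger (rising MC): Q* = 8.
Check: AVC at Q = 8 is $10 ≤ P, so revenue covers variable cost.
Profit = P·Q − TC = 42·8 − 196 = $140.

Produce at Q = 8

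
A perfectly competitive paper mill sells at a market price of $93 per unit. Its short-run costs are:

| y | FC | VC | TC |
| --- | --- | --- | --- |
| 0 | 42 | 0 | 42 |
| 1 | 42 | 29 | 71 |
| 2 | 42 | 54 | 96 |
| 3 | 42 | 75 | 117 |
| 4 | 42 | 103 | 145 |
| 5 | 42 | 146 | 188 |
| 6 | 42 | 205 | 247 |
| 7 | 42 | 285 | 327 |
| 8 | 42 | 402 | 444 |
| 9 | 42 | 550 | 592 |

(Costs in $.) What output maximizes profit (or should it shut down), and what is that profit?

Compute π = P·y − TC at each output: y=0: -42; y=1: 22; y=2: 90; y=3: 162; y=4: 227; y=5: 277; y=6: 311; y=7: 324; y=8: 300; y=9: 245.
Profit is maximized at y = 7. AVC there is 285/7 = $40.71 ≤ P, so producing beats shutting down (which would give -$42).

y = 7; profit = $324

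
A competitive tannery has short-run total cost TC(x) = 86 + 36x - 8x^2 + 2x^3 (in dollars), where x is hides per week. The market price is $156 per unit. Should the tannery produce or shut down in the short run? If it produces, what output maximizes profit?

From TC, MC = TC'(x) = 36 - 16x + 6x^2 and AVC = VC/x = 36 - 8x + 2x^2.
AVC hits its minimum where MC = AVC, at x = 2, giving min AVC = 36 - 8·2 + 2·2^2 = $28.
Since P = $156 ≥ min AVC = $28, price covers variable cost and the firm should produce.
Set P = MC: 156 = 36 - 16x + 6x^2 → -120 - 16x + 6x^2 = 0. The roots are x = -10/3 and x = 6; the profit-maximizing output is on the rising part of MC, so x* = 6.
Check: AVC at x = 6 is $60 ≤ P, so revenue covers variable cost.
Profit = P·x − TC = 156·6 − 446 = $490.

Produce at x = 6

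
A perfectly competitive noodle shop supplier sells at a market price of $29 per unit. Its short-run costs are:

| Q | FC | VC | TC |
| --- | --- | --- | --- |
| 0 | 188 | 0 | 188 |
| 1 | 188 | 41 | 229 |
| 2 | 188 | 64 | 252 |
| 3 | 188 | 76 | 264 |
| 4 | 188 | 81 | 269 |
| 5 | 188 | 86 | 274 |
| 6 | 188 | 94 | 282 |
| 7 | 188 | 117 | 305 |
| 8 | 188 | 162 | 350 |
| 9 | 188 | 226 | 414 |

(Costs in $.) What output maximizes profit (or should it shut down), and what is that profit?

Q = 7; profit = -$102

Profit at each row (π = 29Q − TC): Q=0: -188; Q=1: -200; Q=2: -194; Q=3: -177; Q=4: -153; Q=5: -129; Q=6: -108; Q=7: -102; Q=8: -118; Q=9: -153.
Profit is maximized at Q = 7. AVC there is 117/7 = $16.71 ≤ P, so producing beats shutting down (which would give -$188).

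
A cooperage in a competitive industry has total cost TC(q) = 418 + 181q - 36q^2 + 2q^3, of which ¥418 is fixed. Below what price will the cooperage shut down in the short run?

The firm shuts down when price falls below the minimum of average variable cost. AVC = VC/q = 181 - 36q + 2q^2.
At the minimum of AVC, MC = AVC. MC = 181 - 72q + 6q^2; setting MC = AVC gives 4q^2 - 36q = 0, so q = 9. min AVC = 19.
The firm shuts down for any P below ¥19.

¥19 per unit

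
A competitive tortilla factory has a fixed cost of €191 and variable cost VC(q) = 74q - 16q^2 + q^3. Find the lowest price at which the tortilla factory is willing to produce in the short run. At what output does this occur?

€10 per unit, at q = 8

The firm shuts down when price falls below the minimum of average variable cost. AVC = VC/q = 74 - 16q + q^2.
At the minimum of AVC, MC = AVC. MC = 74 - 32q + 3q^2; setting MC = AVC gives 2q^2 - 16q = 0, so q = 8. min AVC = 10.
For P < €10 the firm produces nothing.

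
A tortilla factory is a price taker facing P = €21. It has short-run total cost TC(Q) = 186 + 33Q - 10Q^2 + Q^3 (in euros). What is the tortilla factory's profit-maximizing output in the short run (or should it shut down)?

Produce at Q = 6

From TC, MC = TC'(Q) = 33 - 20Q + 3Q^2 and AVC = VC/Q = 33 - 10Q + Q^2.
The AVC parabola has its vertex at Q = 10/2 = 5, where AVC = 33 - 10·5 + 5^2 = €8.
P = €21 exceeds min AVC = €8, so the firm stays open.
Set P = MC: 21 = 33 - 20Q + 3Q^2 → 12 - 20Q + 3Q^2 = 0. The roots are Q = 2/3 and Q = 6; the profit-maximizing output is on the rising part of MC, so Q* = 6.
Check: AVC at Q = 6 is €9 ≤ P, so revenue covers variable cost.
Profit = P·Q − TC = 21·6 − 240 = -€114, a loss, but smaller than the €186 fixed cost the firm would lose by shutting down.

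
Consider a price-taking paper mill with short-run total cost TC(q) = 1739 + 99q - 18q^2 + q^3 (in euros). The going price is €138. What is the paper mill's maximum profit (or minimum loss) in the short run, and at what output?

AVC = 99 - 18q + q^2; min AVC = €18 at q = 9. Since P = €138 ≥ min AVC, the firm produces.
With MC = 99 - 36q + 3q^2, P = MC on the upward-sloping part at q* = 13.
TR = 138·13 = 1794. TC = 1739 + 442 = 2181. Profit = 1794 − 2181 = -€387.
By producing, the firm covers all variable cost plus €1352 of fixed cost; shutting down would lose the full €1739.

Profit = -€387 at q = 13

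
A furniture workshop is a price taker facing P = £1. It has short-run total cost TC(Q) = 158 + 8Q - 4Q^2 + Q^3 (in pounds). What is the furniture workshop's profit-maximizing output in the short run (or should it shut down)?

Strip out fixed cost: VC = 8Q - 4Q^2 + Q^3. Then AVC = 8 - 4Q + Q^2 and MC = 8 - 8Q + 3Q^2.
AVC is minimized where dAVC/dQ = -4 + 2Q = 0, at Q = 2; min AVC = 8 - 4·2 + 2^2 = £4.
Since P = £1 < min AVC = £4, price fails to cover variable cost at any output.
The firm minimizes its loss by shutting down and losing only its fixed cost of £158.

Shut down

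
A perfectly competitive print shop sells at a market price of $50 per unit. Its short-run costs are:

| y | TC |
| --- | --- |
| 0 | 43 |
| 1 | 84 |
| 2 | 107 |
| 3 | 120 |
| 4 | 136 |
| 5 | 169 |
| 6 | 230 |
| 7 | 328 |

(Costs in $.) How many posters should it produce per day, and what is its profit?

y = 5; profit = $81

Tabulate TR − TC: y=0: -43; y=1: -34; y=2: -7; y=3: 30; y=4: 64; y=5: 81; y=6: 70; y=7: 22.
Profit is maximized at y = 5. AVC there is 126/5 = $25.20 ≤ P, so producing beats shutting down (which would give -$43).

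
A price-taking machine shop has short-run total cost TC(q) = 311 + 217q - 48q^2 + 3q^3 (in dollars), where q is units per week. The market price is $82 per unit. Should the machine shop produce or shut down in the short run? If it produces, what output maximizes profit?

Strip out fixed cost: VC = 217q - 48q^2 + 3q^3. Then AVC = 217 - 48q + 3q^2 and MC = 217 - 96q + 9q^2.
The AVC parabola has its vertex at q = 48/6 = 8, where AVC = 217 - 48·8 + 3·8^2 = $25.
Because $82 ≥ $25, revenue can cover variable cost; the firm operates.
Set P = MC: 82 = 217 - 96q + 9q^2 → 135 - 96q + 9q^2 = 0. The roots are q = 5/3 and q = 9; the profit-maximizing output is on the rising part of MC, so q* = 9.
Check: AVC at q = 9 is $28 ≤ P, so revenue covers variable cost.
Profit = P·q − TC = 82·9 − 563 = $175.

Produce at q = 9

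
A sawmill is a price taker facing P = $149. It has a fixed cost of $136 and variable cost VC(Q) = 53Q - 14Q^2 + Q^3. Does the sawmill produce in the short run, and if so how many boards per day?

From TC, MC = TC'(Q) = 53 - 28Q + 3Q^2 and AVC = VC/Q = 53 - 14Q + Q^2.
The AVC parabola has its vertex at Q = 14/2 = 7, where AVC = 53 - 14·7 + 7^2 = $4.
P = $149 exceeds min AVC = $4, so the firm stays open.
Solving P = MC: -96 - 28Q + 3Q^2 = 0 ⇒ Q = -8/3 or 12. On the upward-sloping branch, Q* = 12.
Check: AVC at Q = 12 is $29 ≤ P, so revenue covers variable cost.
Profit = P·Q − TC = 149·12 − 484 = $1304.

Produce at Q = 12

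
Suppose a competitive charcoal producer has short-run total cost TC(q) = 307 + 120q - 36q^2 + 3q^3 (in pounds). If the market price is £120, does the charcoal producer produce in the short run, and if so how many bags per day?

Produce at q = 8

Variable cost is VC = 120q - 36q^2 + 3q^3, so AVC = VC/q = 120 - 36q + 3q^2 and MC = dTC/dq = 120 - 72q + 9q^2.
The AVC parabola has its vertex at q = 36/6 = 6, where AVC = 120 - 36·6 + 3·6^2 = £12.
P = £120 exceeds min AVC = £12, so the firm stays open.
P = MC gives -72q + 9q^2 = 0, with roots 0 and 8. Take the larger (rising MC): q* = 8.
Check: AVC at q = 8 is £24 ≤ P, so revenue covers variable cost.
Profit = P·q − TC = 120·8 − 499 = £461.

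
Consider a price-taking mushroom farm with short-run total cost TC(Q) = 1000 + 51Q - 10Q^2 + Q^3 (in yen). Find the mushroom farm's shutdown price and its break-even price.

Shutdown price = ¥26; break-even price = ¥151

AVC = 51 - 10Q + Q^2; minimized at Q = 5, giving min AVC = ¥26. That is the shutdown price.
ATC = 1000/Q + 51 - 10Q + Q^2. Setting dATC/dQ = −1000/Q^2 − 10 + 2Q = 0 gives Q = 10 (since 2·10^3 − 10·10^2 = 1000).
min ATC = 1000/10 + 51 − 10·10 + 10^2 = ¥151. That is the break-even price.
For ¥26 ≤ P < ¥151 the firm produces at a loss; below ¥26 it shuts down.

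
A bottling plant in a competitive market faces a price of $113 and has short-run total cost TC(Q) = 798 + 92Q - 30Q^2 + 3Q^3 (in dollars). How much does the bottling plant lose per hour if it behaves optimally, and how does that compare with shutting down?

AVC = 92 - 30Q + 3Q^2; min AVC = $17 at Q = 5. Since P = $113 ≥ min AVC, the firm produces.
MC = 92 - 60Q + 9Q^2. Setting P = MC and taking the root on the rising branch gives Q* = 7.
TR = 113·7 = 791. TC = 798 + 203 = 1001. Profit = 791 − 1001 = -$210.
Shutting down would mean losing the fixed cost of $798, so operating at a loss of $210 is better by $588.

Profit = -$210 at Q = 7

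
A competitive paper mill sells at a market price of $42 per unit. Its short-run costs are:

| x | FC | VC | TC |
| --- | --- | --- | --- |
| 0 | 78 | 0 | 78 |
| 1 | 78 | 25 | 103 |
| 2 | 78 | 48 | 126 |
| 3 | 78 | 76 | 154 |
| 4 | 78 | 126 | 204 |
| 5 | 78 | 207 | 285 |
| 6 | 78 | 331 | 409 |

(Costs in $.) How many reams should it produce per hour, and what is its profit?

x = 3; profit = -$28

Profit at each row (π = 42x − TC): x=0: -78; x=1: -61; x=2: -42; x=3: -28; x=4: -36; x=5: -75; x=6: -157.
Profit is maximized at x = 3. AVC there is 76/3 = $25.33 ≤ P, so producing beats shutting down (which would give -$78).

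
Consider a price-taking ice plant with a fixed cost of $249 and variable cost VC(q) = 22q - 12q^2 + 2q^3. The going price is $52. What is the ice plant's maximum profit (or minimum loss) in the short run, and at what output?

Profit = -$49 at q = 5

AVC = 22 - 12q + 2q^2 has its minimum $4 at q = 3; price $52 clears that bar, so the firm operates.
With MC = 22 - 24q + 6q^2, P = MC on the upward-sloping part at q* = 5.
TR = 52·5 = 260. TC = 249 + 60 = 309. Profit = 260 − 309 = -$49.
Shutting down would mean losing the fixed cost of $249, so operating at a loss of $49 is better by $200.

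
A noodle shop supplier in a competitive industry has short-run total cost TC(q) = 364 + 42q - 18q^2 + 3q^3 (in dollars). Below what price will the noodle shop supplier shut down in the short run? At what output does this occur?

$15 per unit, at q = 3

The shutdown price is the minimum of AVC. VC = 42q - 18q^2 + 3q^3, so AVC = 42 - 18q + 3q^2.
dAVC/dq = -18 + 6q = 0 gives q = 3. min AVC = 42 - 18·3 + 3·3^2 = 15.
The firm shuts down for any P below $15.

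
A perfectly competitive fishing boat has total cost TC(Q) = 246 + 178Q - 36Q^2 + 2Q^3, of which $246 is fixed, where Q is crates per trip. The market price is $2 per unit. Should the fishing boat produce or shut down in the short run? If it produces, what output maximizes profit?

From TC, MC = TC'(Q) = 178 - 72Q + 6Q^2 and AVC = VC/Q = 178 - 36Q + 2Q^2.
AVC hits its minimum where MC = AVC, at Q = 9, giving min AVC = 178 - 36·9 + 2·9^2 = $16.
P = $2 lies below min AVC = $16; no output level covers variable cost.
The firm minimizes its loss by shutting down and losing only its fixed cost of $246.

Shut down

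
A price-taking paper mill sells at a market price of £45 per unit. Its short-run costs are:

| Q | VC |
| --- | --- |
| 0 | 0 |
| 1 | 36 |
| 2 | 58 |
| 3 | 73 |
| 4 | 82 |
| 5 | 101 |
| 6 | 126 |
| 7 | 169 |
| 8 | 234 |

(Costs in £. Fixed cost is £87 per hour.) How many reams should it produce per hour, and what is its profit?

Compute π = P·Q − TC at each output: Q=0: -87; Q=1: -78; Q=2: -55; Q=3: -25; Q=4: 11; Q=5: 37; Q=6: 57; Q=7: 59; Q=8: 39.
Profit is maximized at Q = 7. AVC there is 169/7 = £24.14 ≤ P, so producing beats shutting down (which would give -£87).

Q = 7; profit = £59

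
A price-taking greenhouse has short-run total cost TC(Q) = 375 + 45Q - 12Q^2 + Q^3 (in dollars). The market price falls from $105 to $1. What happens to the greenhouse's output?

MC = 45 - 24Q + 3Q^2; the shutdown threshold is min AVC = $9 (at Q = 6).
With P = $105 above the shutdown price, P = MC gives Q = 10.
At P = $1 < min AVC = $9, price no longer covers variable cost at any output, so the firm shuts down: Q = 0.

Output falls from 10 to 0 (the firm shuts down)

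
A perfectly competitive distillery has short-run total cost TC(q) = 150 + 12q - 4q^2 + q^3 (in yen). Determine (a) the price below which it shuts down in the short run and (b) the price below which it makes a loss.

Shutdown price = min AVC. AVC = 12 - 4q + q^2, with vertex at q = 2 and minimum ¥8.
ATC = 150/q + 12 - 4q + q^2. Setting dATC/dq = −150/q^2 − 4 + 2q = 0 gives q = 5 (since 2·5^3 − 4·5^2 = 150).
min ATC = 150/5 + 12 − 4·5 + 5^2 = ¥47. That is the break-even price.
Between these two prices the firm operates at a loss; above ¥47 it earns a profit.

Shutdown price = ¥8; break-even price = ¥47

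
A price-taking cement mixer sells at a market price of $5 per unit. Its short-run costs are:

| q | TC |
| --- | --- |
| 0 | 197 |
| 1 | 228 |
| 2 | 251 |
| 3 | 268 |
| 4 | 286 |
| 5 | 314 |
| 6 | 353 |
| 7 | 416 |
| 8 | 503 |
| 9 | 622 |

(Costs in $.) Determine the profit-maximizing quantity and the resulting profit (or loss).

q = 0 (shut down); profit = -$197

Tabulate TR − TC: q=0: -197; q=1: -223; q=2: -241; q=3: -253; q=4: -266; q=5: -289; q=6: -323; q=7: -381; q=8: -463; q=9: -577.
Profit is highest at q = 0. Equivalently, the lowest AVC in the table is 89/4 ≈ $22.25 at q = 4, and P = $5 falls below it — price never covers variable cost, so the firm shuts down and loses only its fixed cost.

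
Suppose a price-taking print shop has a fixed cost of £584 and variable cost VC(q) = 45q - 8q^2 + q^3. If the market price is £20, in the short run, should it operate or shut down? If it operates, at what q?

From TC, MC = TC'(q) = 45 - 16q + 3q^2 and AVC = VC/q = 45 - 8q + q^2.
AVC hits its minimum where MC = AVC, at q = 4, giving min AVC = 45 - 8·4 + 4^2 = £29.
Since P = £20 < min AVC = £29, price fails to cover variable cost at any output.
The firm minimizes its loss by shutting down and losing only its fixed cost of £584.

Shut down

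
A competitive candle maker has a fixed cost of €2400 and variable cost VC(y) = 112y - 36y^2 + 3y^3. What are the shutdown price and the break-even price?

Shutdown price = €4; break-even price = €292

Shutdown price = min AVC. AVC = 112 - 36y + 3y^2, with vertex at y = 6 and minimum €4.
ATC = 2400/y + 112 - 36y + 3y^2. Setting dATC/dy = −2400/y^2 − 36 + 6y = 0 gives y = 10 (since 6·10^3 − 36·10^2 = 2400).
min ATC = 2400/10 + 112 − 36·10 + 3·10^2 = €292. That is the break-even price.
For €4 ≤ P < €292 the firm produces at a loss; below €4 it shuts down.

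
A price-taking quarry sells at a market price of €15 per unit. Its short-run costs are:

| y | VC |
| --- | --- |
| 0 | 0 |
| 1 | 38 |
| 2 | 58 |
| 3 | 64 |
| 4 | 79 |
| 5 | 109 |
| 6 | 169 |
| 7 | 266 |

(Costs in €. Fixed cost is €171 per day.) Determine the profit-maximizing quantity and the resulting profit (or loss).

Compute π = P·y − TC at each output: y=0: -171; y=1: -194; y=2: -199; y=3: -190; y=4: -190; y=5: -205; y=6: -250; y=7: -332.
Profit is highest at y = 0. Equivalently, the lowest AVC in the table is 79/4 ≈ €19.75 at y = 4, and P = €15 falls below it — price never covers variable cost, so the firm shuts down and loses only its fixed cost.

y = 0 (shut down); profit = -€171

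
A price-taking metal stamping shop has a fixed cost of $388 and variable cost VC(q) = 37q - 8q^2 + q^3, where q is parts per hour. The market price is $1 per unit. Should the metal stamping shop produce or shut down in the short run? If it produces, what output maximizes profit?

Shut down

From TC, MC = TC'(q) = 37 - 16q + 3q^2 and AVC = VC/q = 37 - 8q + q^2.
The AVC parabola has its vertex at q = 8/2 = 4, where AVC = 37 - 8·4 + 4^2 = $21.
Since P = $1 < min AVC = $21, price fails to cover variable cost at any output.
The firm minimizes its loss by shutting down and losing only its fixed cost of $388.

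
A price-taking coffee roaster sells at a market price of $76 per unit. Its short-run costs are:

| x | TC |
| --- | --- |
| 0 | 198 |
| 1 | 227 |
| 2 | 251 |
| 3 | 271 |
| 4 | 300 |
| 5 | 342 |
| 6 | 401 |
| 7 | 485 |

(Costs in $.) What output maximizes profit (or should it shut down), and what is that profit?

Profit at each row (π = 76x − TC): x=0: -198; x=1: -151; x=2: -99; x=3: -43; x=4: 4; x=5: 38; x=6: 55; x=7: 47.
Profit is maximized at x = 6. AVC there is 203/6 = $33.83 ≤ P, so producing beats shutting down (which would give -$198).

x = 6; profit = $55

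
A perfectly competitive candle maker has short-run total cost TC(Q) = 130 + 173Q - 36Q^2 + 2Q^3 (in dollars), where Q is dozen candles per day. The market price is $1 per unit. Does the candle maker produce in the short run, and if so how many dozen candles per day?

From TC, MC = TC'(Q) = 173 - 72Q + 6Q^2 and AVC = VC/Q = 173 - 36Q + 2Q^2.
AVC is minimized where dAVC/dQ = -36 + 4Q = 0, at Q = 9; min AVC = 173 - 36·9 + 2·9^2 = $11.
With P < min AVC ($1 < $11), every unit sold adds to the loss.
Best response: produce nothing and absorb the $130 fixed cost.

Shut down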